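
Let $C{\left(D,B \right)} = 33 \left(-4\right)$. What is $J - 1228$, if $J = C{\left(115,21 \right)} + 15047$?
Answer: $13687$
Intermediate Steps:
$C{\left(D,B \right)} = -132$
$J = 14915$ ($J = -132 + 15047 = 14915$)
$J - 1228 = 14915 - 1228 = 13687$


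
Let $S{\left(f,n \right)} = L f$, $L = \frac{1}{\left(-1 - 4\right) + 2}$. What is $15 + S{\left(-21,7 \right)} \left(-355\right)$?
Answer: $-2470$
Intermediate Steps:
$L = - \frac{1}{3}$ ($L = \frac{1}{-5 + 2} = \frac{1}{-3} = - \frac{1}{3} \approx -0.33333$)
$S{\left(f,n \right)} = - \frac{f}{3}$
$15 + S{\left(-21,7 \right)} \left(-355\right) = 15 + \left(- \frac{1}{3}\right) \left(-21\right) \left(-355\right) = 15 + 7 \left(-355\right) = 15 - 2485 = -2470$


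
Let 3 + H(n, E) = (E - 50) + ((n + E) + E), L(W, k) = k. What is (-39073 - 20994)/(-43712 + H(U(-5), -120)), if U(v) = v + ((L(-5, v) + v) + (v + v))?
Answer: 60067/44150 ≈ 1.3605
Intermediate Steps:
U(v) = 5*v (U(v) = v + ((v + v) + (v + v)) = v + (2*v + 2*v) = v + 4*v = 5*v)
H(n, E) = -53 + n + 3*E (H(n, E) = -3 + ((E - 50) + ((n + E) + E)) = -3 + ((-50 + E) + ((E + n) + E)) = -3 + ((-50 + E) + (n + 2*E)) = -3 + (-50 + n + 3*E) = -53 + n + 3*E)
(-39073 - 20994)/(-43712 + H(U(-5), -120)) = (-39073 - 20994)/(-43712 + (-53 + 5*(-5) + 3*(-120))) = -60067/(-43712 + (-53 - 25 - 360)) = -60067/(-43712 - 438) = -60067/(-44150) = -60067*(-1/44150) = 60067/44150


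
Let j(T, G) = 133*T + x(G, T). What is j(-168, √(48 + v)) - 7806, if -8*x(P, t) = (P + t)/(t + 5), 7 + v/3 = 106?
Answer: -4914471/163 + √345/1304 ≈ -30150.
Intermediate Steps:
v = 297 (v = -21 + 3*106 = -21 + 318 = 297)
x(P, t) = -(P + t)/(8*(5 + t)) (x(P, t) = -(P + t)/(8*(t + 5)) = -(P + t)/(8*(5 + t)))
j(T, G) = 133*T + (-G - T)/(8*(5 + T))
j(-168, √(48 + v)) - 7806 = (-√(48 + 297) - 1*(-168) + 1064*(-168)*(5 - 168))/(8*(5 - 168)) - 7806 = (⅛)*(-√345 + 168 + 1064*(-168)*(-163))/(-163) - 7806 = (⅛)*(-1/163)*(-√345 + 168 + 29136576) - 7806 = (⅛)*(-1/163)*(29136744 - √345) - 7806 = (-3642093/163 + √345/1304) - 7806 = -4914471/163 + √345/1304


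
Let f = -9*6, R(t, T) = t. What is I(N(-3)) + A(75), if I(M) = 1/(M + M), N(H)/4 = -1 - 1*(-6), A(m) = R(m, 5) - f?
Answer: 5161/40 ≈ 129.02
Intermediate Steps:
f = -54
A(m) = 54 + m (A(m) = m - 1*(-54) = m + 54 = 54 + m)
N(H) = 20 (N(H) = 4*(-1 - 1*(-6)) = 4*(-1 + 6) = 4*5 = 20)
I(M) = 1/(2*M)
I(N(-3)) + A(75) = (1/2)/20 + (54 + 75) = (1/2)*(1/20) + 129 = 1/40 + 129 = 5161/40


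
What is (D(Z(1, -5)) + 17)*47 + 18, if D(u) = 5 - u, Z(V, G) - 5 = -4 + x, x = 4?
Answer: 817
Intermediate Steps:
Z(V, G) = 5 (Z(V, G) = 5 + (-4 + 4) = 5 + 0 = 5)
(D(Z(1, -5)) + 17)*47 + 18 = ((5 - 1*5) + 17)*47 + 18 = ((5 - 5) + 17)*47 + 18 = (0 + 17)*47 + 18 = 17*47 + 18 = 799 + 18 = 817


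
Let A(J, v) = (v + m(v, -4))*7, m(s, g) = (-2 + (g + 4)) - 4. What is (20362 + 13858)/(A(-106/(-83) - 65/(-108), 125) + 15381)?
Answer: 17110/8107 ≈ 2.1105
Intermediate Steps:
m(s, g) = -2 + g (m(s, g) = (-2 + (4 + g)) - 4 = (2 + g) - 4 = -2 + g)
A(J, v) = -42 + 7*v (A(J, v) = (v + (-2 - 4))*7 = (v - 6)*7 = (-6 + v)*7 = -42 + 7*v)
(20362 + 13858)/(A(-106/(-83) - 65/(-108), 125) + 15381) = (20362 + 13858)/((-42 + 7*125) + 15381) = 34220/((-42 + 875) + 15381) = 34220/(833 + 15381) = 34220/16214 = 34220*(1/16214) = 17110/8107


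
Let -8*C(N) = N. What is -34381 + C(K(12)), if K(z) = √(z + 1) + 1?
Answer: -275049/8 - √13/8 ≈ -34382.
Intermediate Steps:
K(z) = 1 + √(1 + z) (K(z) = √(1 + z) + 1 = 1 + √(1 + z))
C(N) = -N/8
-34381 + C(K(12)) = -34381 - (1 + √(1 + 12))/8 = -34381 - (1 + √13)/8 = -34381 + (-⅛ - √13/8) = -275049/8 - √13/8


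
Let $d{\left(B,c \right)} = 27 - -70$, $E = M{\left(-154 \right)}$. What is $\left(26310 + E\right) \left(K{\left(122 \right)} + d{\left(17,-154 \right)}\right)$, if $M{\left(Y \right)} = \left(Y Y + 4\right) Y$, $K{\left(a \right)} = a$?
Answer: $-794218830$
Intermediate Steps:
$M{\left(Y \right)} = Y \left(4 + Y^{2}\right)$ ($M{\left(Y \right)} = \left(Y^{2} + 4\right) Y = \left(4 + Y^{2}\right) Y = Y \left(4 + Y^{2}\right)$)
$E = -3652880$ ($E = - 154 \left(4 + \left(-154\right)^{2}\right) = - 154 \left(4 + 23716\right) = \left(-154\right) 23720 = -3652880$)
$d{\left(B,c \right)} = 97$ ($d{\left(B,c \right)} = 27 + 70 = 97$)
$\left(26310 + E\right) \left(K{\left(122 \right)} + d{\left(17,-154 \right)}\right) = \left(26310 - 3652880\right) \left(122 + 97\right) = \left(-3626570\right) 219 = -794218830$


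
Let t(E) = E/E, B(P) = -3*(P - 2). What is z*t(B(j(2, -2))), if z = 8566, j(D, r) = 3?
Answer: 8566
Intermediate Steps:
B(P) = 6 - 3*P (B(P) = -3*(-2 + P) = 6 - 3*P)
t(E) = 1
z*t(B(j(2, -2))) = 8566*1 = 8566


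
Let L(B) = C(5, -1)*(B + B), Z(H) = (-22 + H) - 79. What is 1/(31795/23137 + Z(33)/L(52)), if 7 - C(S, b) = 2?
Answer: 3007810/3740021 ≈ 0.80422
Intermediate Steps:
C(S, b) = 5 (C(S, b) = 7 - 1*2 = 7 - 2 = 5)
Z(H) = -101 + H
L(B) = 10*B (L(B) = 5*(B + B) = 5*(2*B) = 10*B)
1/(31795/23137 + Z(33)/L(52)) = 1/(31795/23137 + (-101 + 33)/((10*52))) = 1/(31795*(1/23137) - 68/520) = 1/(31795/23137 - 68*1/520) = 1/(31795/23137 - 17/130) = 1/(3740021/3007810) = 3007810/3740021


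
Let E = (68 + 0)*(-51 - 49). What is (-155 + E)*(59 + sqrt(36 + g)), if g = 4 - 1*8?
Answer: -410345 - 27820*sqrt(2) ≈ -4.4969e+5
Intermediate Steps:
E = -6800 (E = 68*(-100) = -6800)
g = -4 (g = 4 - 8 = -4)
(-155 + E)*(59 + sqrt(36 + g)) = (-155 - 6800)*(59 + sqrt(36 - 4)) = -6955*(59 + sqrt(32)) = -6955*(59 + 4*sqrt(2)) = -410345 - 27820*sqrt(2)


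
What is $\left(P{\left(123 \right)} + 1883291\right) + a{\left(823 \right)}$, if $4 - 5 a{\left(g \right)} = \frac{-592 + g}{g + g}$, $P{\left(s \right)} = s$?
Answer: $\frac{15500503573}{8230} \approx 1.8834 \cdot 10^{6}$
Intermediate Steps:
$a{\left(g \right)} = \frac{4}{5} - \frac{-592 + g}{10 g}$ ($a{\left(g \right)} = \frac{4}{5} - \frac{\left(-592 + g\right) \frac{1}{g + g}}{5} = \frac{4}{5} - \frac{\left(-592 + g\right) \frac{1}{2 g}}{5} = \frac{4}{5} - \frac{\frac{1}{2} \frac{1}{g} \left(-592 + g\right)}{5} = \frac{4}{5} - \frac{-592 + g}{10 g}$)
$\left(P{\left(123 \right)} + 1883291\right) + a{\left(823 \right)} = \left(123 + 1883291\right) + \frac{592 + 7 \cdot 823}{10 \cdot 823} = 1883414 + \frac{1}{10} \cdot \frac{1}{823} \left(592 + 5761\right) = 1883414 + \frac{1}{10} \cdot \frac{1}{823} \cdot 6353 = 1883414 + \frac{6353}{8230} = \frac{15500503573}{8230}$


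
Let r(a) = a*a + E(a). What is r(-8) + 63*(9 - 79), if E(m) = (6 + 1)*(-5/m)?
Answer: -34733/8 ≈ -4341.6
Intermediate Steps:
E(m) = -35/m (E(m) = 7*(-5/m) = -35/m)
r(a) = a² - 35/a (r(a) = a*a - 35/a = a² - 35/a)
r(-8) + 63*(9 - 79) = (-35 + (-8)³)/(-8) + 63*(9 - 79) = -(-35 - 512)/8 + 63*(-70) = -⅛*(-547) - 4410 = 547/8 - 4410 = -34733/8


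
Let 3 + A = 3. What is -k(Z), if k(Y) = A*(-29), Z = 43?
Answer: 0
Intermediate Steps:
A = 0 (A = -3 + 3 = 0)
k(Y) = 0 (k(Y) = 0*(-29) = 0)
-k(Z) = -1*0 = 0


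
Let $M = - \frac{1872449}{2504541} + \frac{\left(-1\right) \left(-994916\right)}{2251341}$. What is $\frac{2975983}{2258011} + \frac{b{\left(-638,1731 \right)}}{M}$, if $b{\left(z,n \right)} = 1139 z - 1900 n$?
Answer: $\frac{17042086569229361741848987}{1297387856971623361} \approx 1.3136 \cdot 10^{7}$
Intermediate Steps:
$M = - \frac{574571096851}{1879525279827}$ ($M = \left(-1872449\right) \frac{1}{2504541} + 994916 \cdot \frac{1}{2251341} = - \frac{1872449}{2504541} + \frac{994916}{2251341} = - \frac{574571096851}{1879525279827} \approx -0.3057$)
$b{\left(z,n \right)} = - 1900 n + 1139 z$
$\frac{2975983}{2258011} + \frac{b{\left(-638,1731 \right)}}{M} = \frac{2975983}{2258011} + \frac{\left(-1900\right) 1731 + 1139 \left(-638\right)}{- \frac{574571096851}{1879525279827}} = 2975983 \cdot \frac{1}{2258011} + \left(-3288900 - 726682\right) \left(- \frac{1879525279827}{574571096851}\right) = \frac{2975983}{2258011} - - \frac{7547387882218264314}{574571096851} = \frac{2975983}{2258011} + \frac{7547387882218264314}{574571096851} = \frac{17042086569229361741848987}{1297387856971623361}$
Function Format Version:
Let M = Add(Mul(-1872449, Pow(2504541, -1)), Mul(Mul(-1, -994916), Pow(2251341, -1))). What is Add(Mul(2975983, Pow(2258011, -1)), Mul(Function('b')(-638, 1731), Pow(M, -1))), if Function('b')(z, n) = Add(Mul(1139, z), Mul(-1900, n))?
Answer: Rational(17042086569229361741848987, 1297387856971623361) ≈ 1.3136e+7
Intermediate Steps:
M = Rational(-574571096851, 1879525279827) (M = Add(Mul(-1872449, Rational(1, 2504541)), Mul(994916, Rational(1, 2251341))) = Add(Rational(-1872449, 2504541), Rational(994916, 2251341)) = Rational(-574571096851, 1879525279827) ≈ -0.30570)
Function('b')(z, n) = Add(Mul(-1900, n), Mul(1139, z))
Add(Mul(2975983, Pow(2258011, -1)), Mul(Function('b')(-638, 1731), Pow(M, -1))) = Add(Mul(2975983, Pow(2258011, -1)), Mul(Add(Mul(-1900, 1731), Mul(1139, -638)), Pow(Rational(-574571096851, 1879525279827), -1))) = Add(Mul(2975983, Rational(1, 2258011)), Mul(Add(-3288900, -726682), Rational(-1879525279827, 574571096851))) = Add(Rational(2975983, 2258011), Mul(-4015582, Rational(-1879525279827, 574571096851))) = Add(Rational(2975983, 2258011), Rational(7547387882218264314, 574571096851)) = Rational(17042086569229361741848987, 1297387856971623361)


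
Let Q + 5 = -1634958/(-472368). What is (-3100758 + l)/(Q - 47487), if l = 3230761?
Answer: -787298168/287590591 ≈ -2.7376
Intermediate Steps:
Q = -9319/6056 (Q = -5 - 1634958/(-472368) = -5 - 1634958*(-1/472368) = -5 + 20961/6056 = -9319/6056 ≈ -1.5388)
(-3100758 + l)/(Q - 47487) = (-3100758 + 3230761)/(-9319/6056 - 47487) = 130003/(-287590591/6056) = 130003*(-6056/287590591) = -787298168/287590591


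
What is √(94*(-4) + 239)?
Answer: I*√137 ≈ 11.705*I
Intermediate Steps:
√(94*(-4) + 239) = √(-376 + 239) = √(-137) = I*√137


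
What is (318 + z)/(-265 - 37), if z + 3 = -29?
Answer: -143/151 ≈ -0.94702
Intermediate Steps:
z = -32 (z = -3 - 29 = -32)
(318 + z)/(-265 - 37) = (318 - 32)/(-265 - 37) = 286/(-302) = 286*(-1/302) = -143/151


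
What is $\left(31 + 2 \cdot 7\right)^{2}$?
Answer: $2025$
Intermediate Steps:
$\left(31 + 2 \cdot 7\right)^{2} = \left(31 + 14\right)^{2} = 45^{2} = 2025$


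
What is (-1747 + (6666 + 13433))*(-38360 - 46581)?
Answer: -1558837232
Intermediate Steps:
(-1747 + (6666 + 13433))*(-38360 - 46581) = (-1747 + 20099)*(-84941) = 18352*(-84941) = -1558837232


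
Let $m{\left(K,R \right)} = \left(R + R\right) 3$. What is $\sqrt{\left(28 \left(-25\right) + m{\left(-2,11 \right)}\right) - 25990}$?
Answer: $32 i \sqrt{26} \approx 163.17 i$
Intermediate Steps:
$m{\left(K,R \right)} = 6 R$ ($m{\left(K,R \right)} = 2 R 3 = 6 R$)
$\sqrt{\left(28 \left(-25\right) + m{\left(-2,11 \right)}\right) - 25990} = \sqrt{\left(28 \left(-25\right) + 6 \cdot 11\right) - 25990} = \sqrt{\left(-700 + 66\right) - 25990} = \sqrt{-634 - 25990} = \sqrt{-26624} = 32 i \sqrt{26}$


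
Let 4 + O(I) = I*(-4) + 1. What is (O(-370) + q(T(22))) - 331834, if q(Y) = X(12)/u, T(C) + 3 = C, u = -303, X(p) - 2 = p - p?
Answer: -100098173/303 ≈ -3.3036e+5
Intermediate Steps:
X(p) = 2 (X(p) = 2 + (p - p) = 2 + 0 = 2)
T(C) = -3 + C
O(I) = -3 - 4*I (O(I) = -4 + (I*(-4) + 1) = -4 + (-4*I + 1) = -4 + (1 - 4*I) = -3 - 4*I)
q(Y) = -2/303 (q(Y) = 2/(-303) = 2*(-1/303) = -2/303)
(O(-370) + q(T(22))) - 331834 = ((-3 - 4*(-370)) - 2/303) - 331834 = ((-3 + 1480) - 2/303) - 331834 = (1477 - 2/303) - 331834 = 447529/303 - 331834 = -100098173/303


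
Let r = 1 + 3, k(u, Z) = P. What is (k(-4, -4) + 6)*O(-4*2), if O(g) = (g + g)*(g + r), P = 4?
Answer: 640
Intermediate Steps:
k(u, Z) = 4
r = 4
O(g) = 2*g*(4 + g) (O(g) = (g + g)*(g + 4) = (2*g)*(4 + g) = 2*g*(4 + g))
(k(-4, -4) + 6)*O(-4*2) = (4 + 6)*(2*(-4*2)*(4 - 4*2)) = 10*(2*(-8)*(4 - 8)) = 10*(2*(-8)*(-4)) = 10*64 = 640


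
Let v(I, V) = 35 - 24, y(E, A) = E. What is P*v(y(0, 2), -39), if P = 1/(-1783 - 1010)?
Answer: -11/2793 ≈ -0.0039384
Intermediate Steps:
v(I, V) = 11
P = -1/2793 (P = 1/(-2793) = -1/2793 ≈ -0.00035804)
P*v(y(0, 2), -39) = -1/2793*11 = -11/2793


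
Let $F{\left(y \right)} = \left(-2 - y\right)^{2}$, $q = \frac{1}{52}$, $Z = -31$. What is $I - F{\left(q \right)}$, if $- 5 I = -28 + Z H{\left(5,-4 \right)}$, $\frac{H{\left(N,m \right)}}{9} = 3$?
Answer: $\frac{456767}{2704} \approx 168.92$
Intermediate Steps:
$H{\left(N,m \right)} = 27$ ($H{\left(N,m \right)} = 9 \cdot 3 = 27$)
$q = \frac{1}{52} \approx 0.019231$
$I = 173$ ($I = - \frac{-28 - 837}{5} = \left(- \frac{1}{5}\right) \left(-865\right) = 173$)
$I - F{\left(q \right)} = 173 - \left(2 + \frac{1}{52}\right)^{2} = 173 - \left(\frac{105}{52}\right)^{2} = 173 - \frac{11025}{2704} = \frac{456767}{2704}$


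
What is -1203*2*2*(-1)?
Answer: 4812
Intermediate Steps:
-1203*2*2*(-1) = -4812*(-1) = -1203*(-4) = 4812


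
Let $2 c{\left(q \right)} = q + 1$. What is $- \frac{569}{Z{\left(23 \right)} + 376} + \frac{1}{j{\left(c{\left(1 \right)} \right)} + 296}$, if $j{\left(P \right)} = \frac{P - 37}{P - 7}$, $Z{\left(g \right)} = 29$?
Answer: $- \frac{171433}{122310} \approx -1.4016$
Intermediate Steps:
$c{\left(q \right)} = \frac{1}{2} + \frac{q}{2}$ ($c{\left(q \right)} = \frac{q + 1}{2} = \frac{1 + q}{2} = \frac{1}{2} + \frac{q}{2}$)
$j{\left(P \right)} = \frac{-37 + P}{-7 + P}$
$- \frac{569}{Z{\left(23 \right)} + 376} + \frac{1}{j{\left(c{\left(1 \right)} \right)} + 296} = - \frac{569}{29 + 376} + \frac{1}{\frac{-37 + \left(\frac{1}{2} + \frac{1}{2} \cdot 1\right)}{-7 + \left(\frac{1}{2} + \frac{1}{2} \cdot 1\right)} + 296} = - \frac{569}{405} + \frac{1}{\frac{-37 + \left(\frac{1}{2} + \frac{1}{2}\right)}{-7 + \left(\frac{1}{2} + \frac{1}{2}\right)} + 296} = \left(-569\right) \frac{1}{405} + \frac{1}{\frac{-37 + 1}{-7 + 1} + 296} = - \frac{569}{405} + \frac{1}{\frac{1}{-6} \left(-36\right) + 296} = - \frac{569}{405} + \frac{1}{\left(- \frac{1}{6}\right) \left(-36\right) + 296} = - \frac{569}{405} + \frac{1}{6 + 296} = - \frac{569}{405} + \frac{1}{302} = - \frac{171433}{122310}$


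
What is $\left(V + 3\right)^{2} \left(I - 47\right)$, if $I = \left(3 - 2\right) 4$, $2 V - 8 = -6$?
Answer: $-688$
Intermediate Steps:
$V = 1$ ($V = 4 + \frac{1}{2} \left(-6\right) = 4 - 3 = 1$)
$I = 4$ ($I = 1 \cdot 4 = 4$)
$\left(V + 3\right)^{2} \left(I - 47\right) = \left(1 + 3\right)^{2} \left(4 - 47\right) = 4^{2} \left(-43\right) = 16 \left(-43\right) = -688$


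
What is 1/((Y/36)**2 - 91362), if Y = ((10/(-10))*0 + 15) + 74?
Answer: -1296/118397231 ≈ -1.0946e-5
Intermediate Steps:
Y = 89 (Y = ((10*(-1/10))*0 + 15) + 74 = (-1*0 + 15) + 74 = (0 + 15) + 74 = 15 + 74 = 89)
1/((Y/36)**2 - 91362) = 1/((89/36)**2 - 91362) = 1/(7921/1296 - 91362) = 1/(-118397231/1296) = -1296/118397231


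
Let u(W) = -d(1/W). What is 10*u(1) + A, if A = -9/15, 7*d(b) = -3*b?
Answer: 129/35 ≈ 3.6857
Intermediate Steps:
d(b) = -3*b/7 (d(b) = (-3*b)/7 = -3*b/7)
A = -⅗ (A = -9*1/15 = -⅗ ≈ -0.60000)
u(W) = 3/(7*W) (u(W) = -(-3)/(7*W) = 3/(7*W))
10*u(1) + A = 10*((3/7)/1) - ⅗ = 10*((3/7)*1) - ⅗ = 10*(3/7) - ⅗ = 30/7 - ⅗ = 129/35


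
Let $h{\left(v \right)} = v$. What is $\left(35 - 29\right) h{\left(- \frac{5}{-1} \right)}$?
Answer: $30$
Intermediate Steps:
$\left(35 - 29\right) h{\left(- \frac{5}{-1} \right)} = \left(35 - 29\right) \left(- \frac{5}{-1}\right) = 6 \left(\left(-5\right) \left(-1\right)\right) = 6 \cdot 5 = 30$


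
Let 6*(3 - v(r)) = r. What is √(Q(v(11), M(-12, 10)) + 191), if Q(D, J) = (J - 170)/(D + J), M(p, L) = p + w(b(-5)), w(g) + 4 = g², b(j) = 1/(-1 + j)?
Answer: √342186/41 ≈ 14.267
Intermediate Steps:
v(r) = 3 - r/6
w(g) = -4 + g²
M(p, L) = -143/36 + p (M(p, L) = p + (-4 + (1/(-1 - 5))²) = p + (-4 + (1/(-6))²) = p + (-4 + (-⅙)²) = p + (-4 + 1/36) = p - 143/36 = -143/36 + p)
Q(D, J) = (-170 + J)/(D + J)
√(Q(v(11), M(-12, 10)) + 191) = √((-170 + (-143/36 - 12))/((3 - ⅙*11) + (-143/36 - 12)) + 191) = √((-170 - 575/36)/((3 - 11/6) - 575/36) + 191) = √(-6695/36/(7/6 - 575/36) + 191) = √(-6695/36/(-533/36) + 191) = √(-36/533*(-6695/36) + 191) = √(515/41 + 191) = √(8346/41) = √342186/41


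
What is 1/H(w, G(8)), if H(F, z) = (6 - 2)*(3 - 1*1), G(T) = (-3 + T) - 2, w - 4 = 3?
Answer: 1/8 ≈ 0.12500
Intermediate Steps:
w = 7 (w = 4 + 3 = 7)
G(T) = -5 + T
H(F, z) = 8 (H(F, z) = 4*(3 - 1) = 4*2 = 8)
1/H(w, G(8)) = 1/8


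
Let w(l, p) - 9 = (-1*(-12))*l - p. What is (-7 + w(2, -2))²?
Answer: 784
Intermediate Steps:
w(l, p) = 9 - p + 12*l (w(l, p) = 9 + ((-1*(-12))*l - p) = 9 + (12*l - p) = 9 + (-p + 12*l) = 9 - p + 12*l)
(-7 + w(2, -2))² = (-7 + (9 - 1*(-2) + 12*2))² = (-7 + (9 + 2 + 24))² = (-7 + 35)² = 28² = 784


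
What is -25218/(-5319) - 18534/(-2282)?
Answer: 2891293/224777 ≈ 12.863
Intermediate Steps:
-25218/(-5319) - 18534/(-2282) = -25218*(-1/5319) - 18534*(-1/2282) = 934/197 + 9267/1141 = 2891293/224777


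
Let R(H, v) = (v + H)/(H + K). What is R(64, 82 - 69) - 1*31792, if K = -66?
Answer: -63661/2 ≈ -31831.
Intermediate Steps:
R(H, v) = (H + v)/(-66 + H) (R(H, v) = (v + H)/(H - 66) = (H + v)/(-66 + H))
R(64, 82 - 69) - 1*31792 = (64 + (82 - 69))/(-66 + 64) - 1*31792 = (64 + 13)/(-2) - 31792 = -½*77 - 31792 = -77/2 - 31792 = -63661/2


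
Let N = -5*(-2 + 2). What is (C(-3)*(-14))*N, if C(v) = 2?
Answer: 0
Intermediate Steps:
N = 0 (N = -5*0 = 0)
(C(-3)*(-14))*N = (2*(-14))*0 = -28*0 = 0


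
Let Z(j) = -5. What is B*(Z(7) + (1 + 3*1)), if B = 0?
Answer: 0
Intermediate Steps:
B*(Z(7) + (1 + 3*1)) = 0*(-5 + (1 + 3*1)) = 0*(-5 + (1 + 3)) = 0*(-5 + 4) = 0*(-1) = 0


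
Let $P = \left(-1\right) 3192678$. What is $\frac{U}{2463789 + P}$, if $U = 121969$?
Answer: $- \frac{121969}{728889} \approx -0.16734$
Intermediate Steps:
$P = -3192678$
$\frac{U}{2463789 + P} = \frac{121969}{2463789 - 3192678} = \frac{121969}{-728889} = 121969 \left(- \frac{1}{728889}\right) = - \frac{121969}{728889}$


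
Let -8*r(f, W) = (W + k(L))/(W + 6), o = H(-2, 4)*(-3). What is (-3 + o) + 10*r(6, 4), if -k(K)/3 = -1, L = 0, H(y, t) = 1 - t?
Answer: 41/8 ≈ 5.1250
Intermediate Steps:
k(K) = 3 (k(K) = -3*(-1) = 3)
o = 9 (o = (1 - 1*4)*(-3) = (1 - 4)*(-3) = -3*(-3) = 9)
r(f, W) = -(3 + W)/(8*(6 + W)) (r(f, W) = -(W + 3)/(8*(W + 6)) = -(3 + W)/(8*(6 + W)))
(-3 + o) + 10*r(6, 4) = (-3 + 9) + 10*((-3 - 1*4)/(8*(6 + 4))) = 6 + 10*((⅛)*(-3 - 4)/10) = 6 + 10*((⅛)*(⅒)*(-7)) = 6 + 10*(-7/80) = 6 - 7/8 = 41/8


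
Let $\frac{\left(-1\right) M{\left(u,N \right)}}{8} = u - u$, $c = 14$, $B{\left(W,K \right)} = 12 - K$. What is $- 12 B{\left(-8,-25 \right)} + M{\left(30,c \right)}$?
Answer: $-444$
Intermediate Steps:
$M{\left(u,N \right)} = 0$ ($M{\left(u,N \right)} = - 8 \left(u - u\right) = \left(-8\right) 0 = 0$)
$- 12 B{\left(-8,-25 \right)} + M{\left(30,c \right)} = - 12 \left(12 - -25\right) + 0 = - 12 \left(12 + 25\right) + 0 = \left(-12\right) 37 + 0 = -444 + 0 = -444$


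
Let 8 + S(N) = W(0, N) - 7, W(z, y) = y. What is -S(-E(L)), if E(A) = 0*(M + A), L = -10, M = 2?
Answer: 15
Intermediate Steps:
E(A) = 0 (E(A) = 0*(2 + A) = 0)
S(N) = -15 + N (S(N) = -8 + (N - 7) = -8 + (-7 + N) = -15 + N)
-S(-E(L)) = -(-15 - 1*0) = -(-15 + 0) = -1*(-15) = 15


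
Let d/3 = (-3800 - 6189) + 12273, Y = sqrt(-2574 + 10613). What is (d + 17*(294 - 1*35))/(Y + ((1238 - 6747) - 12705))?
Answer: -204998570/331741757 - 11255*sqrt(8039)/331741757 ≈ -0.62099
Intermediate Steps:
Y = sqrt(8039) ≈ 89.661
d = 6852 (d = 3*((-3800 - 6189) + 12273) = 3*(-9989 + 12273) = 3*2284 = 6852)
(d + 17*(294 - 1*35))/(Y + ((1238 - 6747) - 12705)) = (6852 + 17*(294 - 1*35))/(sqrt(8039) + ((1238 - 6747) - 12705)) = (6852 + 17*(294 - 35))/(sqrt(8039) + (-5509 - 12705)) = (6852 + 17*259)/(sqrt(8039) - 18214) = (6852 + 4403)/(-18214 + sqrt(8039)) = 11255/(-18214 + sqrt(8039))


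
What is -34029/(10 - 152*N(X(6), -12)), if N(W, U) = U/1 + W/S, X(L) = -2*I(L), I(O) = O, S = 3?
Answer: -11343/814 ≈ -13.935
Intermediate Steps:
X(L) = -2*L
N(W, U) = U + W/3 (N(W, U) = U/1 + W/3 = U*1 + W*(⅓) = U + W/3)
-34029/(10 - 152*N(X(6), -12)) = -34029/(10 - 152*(-12 + (-2*6)/3)) = -34029/(10 - 152*(-12 + (⅓)*(-12))) = -34029/(10 - 152*(-12 - 4)) = -34029/(10 - 152*(-16)) = -34029/(10 + 2432) = -34029/2442 = -34029*1/2442 = -11343/814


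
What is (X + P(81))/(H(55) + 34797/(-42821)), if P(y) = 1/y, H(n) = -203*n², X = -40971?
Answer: 71053955825/1064961285066 ≈ 0.066720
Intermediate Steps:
(X + P(81))/(H(55) + 34797/(-42821)) = (-40971 + 1/81)/(-203*55² + 34797/(-42821)) = (-40971 + 1/81)/(-203*3025 + 34797*(-1/42821)) = -3318650/(81*(-614075 - 34797/42821)) = -3318650/(81*(-26295340372/42821)) = -3318650/81*(-42821/26295340372) = 71053955825/1064961285066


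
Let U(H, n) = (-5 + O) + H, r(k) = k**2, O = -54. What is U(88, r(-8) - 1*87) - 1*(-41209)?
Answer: 41238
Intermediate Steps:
U(H, n) = -59 + H (U(H, n) = (-5 - 54) + H = -59 + H)
U(88, r(-8) - 1*87) - 1*(-41209) = (-59 + 88) - 1*(-41209) = 29 + 41209 = 41238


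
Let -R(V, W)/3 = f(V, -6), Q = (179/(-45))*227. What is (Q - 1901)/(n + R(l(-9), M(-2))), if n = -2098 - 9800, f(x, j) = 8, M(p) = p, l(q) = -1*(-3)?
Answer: 63089/268245 ≈ 0.23519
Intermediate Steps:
l(q) = 3
n = -11898
Q = -40633/45 (Q = (179*(-1/45))*227 = -179/45*227 = -40633/45 ≈ -902.96)
R(V, W) = -24 (R(V, W) = -3*8 = -24)
(Q - 1901)/(n + R(l(-9), M(-2))) = (-40633/45 - 1901)/(-11898 - 24) = -126178/45/(-11922) = -126178/45*(-1/11922) = 63089/268245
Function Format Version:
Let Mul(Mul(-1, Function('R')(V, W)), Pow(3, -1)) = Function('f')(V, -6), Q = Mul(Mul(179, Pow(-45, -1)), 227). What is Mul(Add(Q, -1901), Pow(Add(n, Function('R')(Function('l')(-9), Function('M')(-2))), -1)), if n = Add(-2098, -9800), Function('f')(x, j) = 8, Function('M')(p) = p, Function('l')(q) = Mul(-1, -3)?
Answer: Rational(63089, 268245) ≈ 0.23519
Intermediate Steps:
Function('l')(q) = 3
n = -11898
Q = Rational(-40633, 45) (Q = Mul(Mul(179, Rational(-1, 45)), 227) = Mul(Rational(-179, 45), 227) = Rational(-40633, 45) ≈ -902.96)
Function('R')(V, W) = -24 (Function('R')(V, W) = Mul(-3, 8) = -24)
Mul(Add(Q, -1901), Pow(Add(n, Function('R')(Function('l')(-9), Function('M')(-2))), -1)) = Mul(Add(Rational(-40633, 45), -1901), Pow(Add(-11898, -24), -1)) = Mul(Rational(-126178, 45), Pow(-11922, -1)) = Mul(Rational(-126178, 45), Rational(-1, 11922)) = Rational(63089, 268245)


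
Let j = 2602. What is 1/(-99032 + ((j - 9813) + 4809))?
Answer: -1/101434 ≈ -9.8586e-6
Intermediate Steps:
1/(-99032 + ((j - 9813) + 4809)) = 1/(-99032 + ((2602 - 9813) + 4809)) = 1/(-99032 + (-7211 + 4809)) = 1/(-99032 - 2402) = 1/(-101434) = -1/101434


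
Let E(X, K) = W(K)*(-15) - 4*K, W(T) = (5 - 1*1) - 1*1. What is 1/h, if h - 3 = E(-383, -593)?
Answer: 1/2330 ≈ 0.00042918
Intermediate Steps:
W(T) = 3 (W(T) = (5 - 1) - 1 = 4 - 1 = 3)
E(X, K) = -45 - 4*K (E(X, K) = 3*(-15) - 4*K = -45 - 4*K)
h = 2330 (h = 3 + (-45 - 4*(-593)) = 3 + (-45 + 2372) = 3 + 2327 = 2330)
1/h = 1/2330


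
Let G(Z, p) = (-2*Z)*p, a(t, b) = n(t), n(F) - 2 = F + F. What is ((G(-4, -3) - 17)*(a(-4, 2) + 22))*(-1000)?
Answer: 656000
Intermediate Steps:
n(F) = 2 + 2*F (n(F) = 2 + (F + F) = 2 + 2*F)
a(t, b) = 2 + 2*t
G(Z, p) = -2*Z*p
((G(-4, -3) - 17)*(a(-4, 2) + 22))*(-1000) = ((-2*(-4)*(-3) - 17)*((2 + 2*(-4)) + 22))*(-1000) = ((-24 - 17)*((2 - 8) + 22))*(-1000) = -41*(-6 + 22)*(-1000) = -41*16*(-1000) = -656*(-1000) = 656000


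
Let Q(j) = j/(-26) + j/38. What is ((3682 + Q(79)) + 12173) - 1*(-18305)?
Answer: 8437283/247 ≈ 34159.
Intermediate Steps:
Q(j) = -3*j/247 (Q(j) = j*(-1/26) + j*(1/38) = -j/26 + j/38 = -3*j/247)
((3682 + Q(79)) + 12173) - 1*(-18305) = ((3682 - 3/247*79) + 12173) - 1*(-18305) = ((3682 - 237/247) + 12173) + 18305 = (909217/247 + 12173) + 18305 = 3915948/247 + 18305 = 8437283/247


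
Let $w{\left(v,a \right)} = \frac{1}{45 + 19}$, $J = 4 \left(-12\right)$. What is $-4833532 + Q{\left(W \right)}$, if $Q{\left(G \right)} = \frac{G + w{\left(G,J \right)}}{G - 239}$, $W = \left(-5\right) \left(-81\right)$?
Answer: $- \frac{51351418047}{10624} \approx -4.8335 \cdot 10^{6}$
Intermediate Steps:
$J = -48$
$w{\left(v,a \right)} = \frac{1}{64}$
$W = 405$
$Q{\left(G \right)} = \frac{\frac{1}{64} + G}{-239 + G}$ ($Q{\left(G \right)} = \frac{G + \frac{1}{64}}{G - 239} = \frac{\frac{1}{64} + G}{-239 + G}$)
$-4833532 + Q{\left(W \right)} = -4833532 + \frac{\frac{1}{64} + 405}{-239 + 405} = -4833532 + \frac{1}{166} \cdot \frac{25921}{64} = -4833532 + \frac{25921}{10624} = - \frac{51351418047}{10624}$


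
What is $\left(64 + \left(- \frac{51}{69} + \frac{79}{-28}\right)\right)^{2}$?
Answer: $\frac{1514999929}{414736} \approx 3652.9$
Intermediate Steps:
$\left(64 + \left(- \frac{51}{69} + \frac{79}{-28}\right)\right)^{2} = \left(64 + \left(\left(-51\right) \frac{1}{69} + 79 \left(- \frac{1}{28}\right)\right)\right)^{2} = \left(64 - \frac{2293}{644}\right)^{2} = \left(\frac{38923}{644}\right)^{2} = \frac{1514999929}{414736}$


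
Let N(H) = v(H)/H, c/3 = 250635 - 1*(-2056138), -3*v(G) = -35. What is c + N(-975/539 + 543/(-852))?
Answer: 7774121839603/1123377 ≈ 6.9203e+6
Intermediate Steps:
v(G) = 35/3 (v(G) = -⅓*(-35) = 35/3)
c = 6920319 (c = 3*(250635 - 1*(-2056138)) = 3*(250635 + 2056138) = 3*2306773 = 6920319)
N(H) = 35/(3*H)
c + N(-975/539 + 543/(-852)) = 6920319 + 35/(3*(-975/539 + 543/(-852))) = 6920319 + 35/(3*(-975*1/539 + 543*(-1/852))) = 6920319 + 35/(3*(-975/539 - 181/284)) = 6920319 + 35/(3*(-374459/153076)) = 6920319 + (35/3)*(-153076/374459) = 6920319 - 5357660/1123377 = 7774121839603/1123377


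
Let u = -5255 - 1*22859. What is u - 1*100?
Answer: -28214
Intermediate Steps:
u = -28114 (u = -5255 - 22859 = -28114)
u - 1*100 = -28114 - 1*100 = -28114 - 100 = -28214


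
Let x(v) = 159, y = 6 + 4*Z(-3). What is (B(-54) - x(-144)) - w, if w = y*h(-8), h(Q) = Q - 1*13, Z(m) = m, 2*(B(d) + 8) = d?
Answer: -320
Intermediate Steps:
B(d) = -8 + d/2
h(Q) = -13 + Q (h(Q) = Q - 13 = -13 + Q)
y = -6 (y = 6 + 4*(-3) = 6 - 12 = -6)
w = 126 (w = -6*(-13 - 8) = -6*(-21) = 126)
(B(-54) - x(-144)) - w = ((-8 + (1/2)*(-54)) - 1*159) - 1*126 = ((-8 - 27) - 159) - 126 = (-35 - 159) - 126 = -194 - 126 = -320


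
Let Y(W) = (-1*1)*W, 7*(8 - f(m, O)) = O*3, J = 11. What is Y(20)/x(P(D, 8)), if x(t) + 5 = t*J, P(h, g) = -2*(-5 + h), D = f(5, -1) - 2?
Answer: 28/51 ≈ 0.54902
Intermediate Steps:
f(m, O) = 8 - 3*O/7 (f(m, O) = 8 - O*3/7 = 8 - 3*O/7)
D = 45/7 (D = (8 - 3/7*(-1)) - 2 = (8 + 3/7) - 2 = 59/7 - 2 = 45/7 ≈ 6.4286)
P(h, g) = 10 - 2*h
Y(W) = -W
x(t) = -5 + 11*t (x(t) = -5 + t*11 = -5 + 11*t)
Y(20)/x(P(D, 8)) = (-1*20)/(-5 + 11*(10 - 2*45/7)) = -20/(-5 + 11*(10 - 90/7)) = -20/(-5 + 11*(-20/7)) = -20/(-5 - 220/7) = -20/(-255/7) = -20*(-7/255) = 28/51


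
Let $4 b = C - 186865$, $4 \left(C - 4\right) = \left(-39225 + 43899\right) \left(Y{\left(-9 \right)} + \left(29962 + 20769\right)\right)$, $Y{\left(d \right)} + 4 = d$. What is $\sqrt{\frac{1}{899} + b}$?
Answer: $\frac{\sqrt{47746189081118}}{1798} \approx 3843.1$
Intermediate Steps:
$Y{\left(d \right)} = -4 + d$
$C = 59263987$ ($C = 4 + \frac{\left(-39225 + 43899\right) \left(\left(-4 - 9\right) + \left(29962 + 20769\right)\right)}{4} = 4 + \frac{4674 \left(-13 + 50731\right)}{4} = 4 + \frac{4674 \cdot 50718}{4} = 4 + \frac{1}{4} \cdot 237055932 = 4 + 59263983 = 59263987$)
$b = \frac{29538561}{2}$ ($b = \frac{59263987 - 186865}{4} = \frac{1}{4} \cdot 59077122 = \frac{29538561}{2} \approx 1.4769 \cdot 10^{7}$)
$\sqrt{\frac{1}{899} + b} = \sqrt{\frac{1}{899} + \frac{29538561}{2}} = \sqrt{\frac{26555166341}{1798}} = \frac{\sqrt{47746189081118}}{1798}$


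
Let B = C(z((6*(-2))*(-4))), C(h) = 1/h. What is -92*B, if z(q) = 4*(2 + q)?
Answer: -23/50 ≈ -0.46000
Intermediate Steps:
z(q) = 8 + 4*q
B = 1/200 (B = 1/(8 + 4*((6*(-2))*(-4))) = 1/(8 + 4*(-12*(-4))) = 1/(8 + 4*48) = 1/(8 + 192) = 1/200 ≈ 0.0050000)
-92*B = -92*1/200 = -23/50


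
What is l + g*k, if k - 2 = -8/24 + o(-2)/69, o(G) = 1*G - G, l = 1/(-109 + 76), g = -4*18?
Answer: -3961/33 ≈ -120.03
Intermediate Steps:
g = -72
l = -1/33 (l = 1/(-33) = -1/33 ≈ -0.030303)
o(G) = 0 (o(G) = G - G = 0)
k = 5/3 (k = 2 + (-8/24 + 0/69) = 2 + (-8*1/24 + 0*(1/69)) = 2 + (-⅓ + 0) = 2 - ⅓ = 5/3 ≈ 1.6667)
l + g*k = -1/33 - 72*5/3 = -1/33 - 120 = -3961/33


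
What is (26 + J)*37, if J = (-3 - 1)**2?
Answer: 1554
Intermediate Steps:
J = 16 (J = (-4)**2 = 16)
(26 + J)*37 = (26 + 16)*37 = 42*37 = 1554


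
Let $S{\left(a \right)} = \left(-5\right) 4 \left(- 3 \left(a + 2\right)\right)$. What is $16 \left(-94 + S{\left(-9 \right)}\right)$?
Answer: $-8224$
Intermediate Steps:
$S{\left(a \right)} = 120 + 60 a$ ($S{\left(a \right)} = - 20 \left(- 3 \left(2 + a\right)\right) = - 20 \left(-6 - 3 a\right) = 120 + 60 a$)
$16 \left(-94 + S{\left(-9 \right)}\right) = 16 \left(-94 + \left(120 + 60 \left(-9\right)\right)\right) = 16 \left(-94 + \left(120 - 540\right)\right) = 16 \left(-94 - 420\right) = 16 \left(-514\right) = -8224$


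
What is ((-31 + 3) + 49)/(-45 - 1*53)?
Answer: -3/14 ≈ -0.21429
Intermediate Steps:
((-31 + 3) + 49)/(-45 - 1*53) = (-28 + 49)/(-45 - 53) = 21/(-98) = 21*(-1/98) = -3/14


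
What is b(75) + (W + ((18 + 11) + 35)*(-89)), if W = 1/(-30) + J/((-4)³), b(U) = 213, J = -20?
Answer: -1315853/240 ≈ -5482.7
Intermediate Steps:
W = 67/240 (W = 1/(-30) - 20/((-4)³) = 1*(-1/30) - 20/(-64) = -1/30 - 20*(-1/64) = -1/30 + 5/16 = 67/240 ≈ 0.27917)
b(75) + (W + ((18 + 11) + 35)*(-89)) = 213 + (67/240 + ((18 + 11) + 35)*(-89)) = 213 + (67/240 + (29 + 35)*(-89)) = 213 + (67/240 + 64*(-89)) = 213 + (67/240 - 5696) = 213 - 1366973/240 = -1315853/240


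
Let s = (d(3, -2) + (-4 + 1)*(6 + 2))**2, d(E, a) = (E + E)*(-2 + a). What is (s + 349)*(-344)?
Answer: -912632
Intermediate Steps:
d(E, a) = 2*E*(-2 + a) (d(E, a) = (2*E)*(-2 + a) = 2*E*(-2 + a))
s = 2304 (s = (2*3*(-2 - 2) + (-4 + 1)*(6 + 2))**2 = (2*3*(-4) - 3*8)**2 = (-24 - 24)**2 = (-48)**2 = 2304)
(s + 349)*(-344) = (2304 + 349)*(-344) = 2653*(-344) = -912632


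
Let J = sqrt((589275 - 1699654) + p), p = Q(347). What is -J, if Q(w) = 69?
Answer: -I*sqrt(1110310) ≈ -1053.7*I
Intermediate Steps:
p = 69
J = I*sqrt(1110310) (J = sqrt((589275 - 1699654) + 69) = sqrt(-1110379 + 69) = sqrt(-1110310) = I*sqrt(1110310) ≈ 1053.7*I)
-J = -I*sqrt(1110310)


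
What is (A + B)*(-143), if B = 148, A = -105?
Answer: -6149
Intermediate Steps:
(A + B)*(-143) = (-105 + 148)*(-143) = 43*(-143) = -6149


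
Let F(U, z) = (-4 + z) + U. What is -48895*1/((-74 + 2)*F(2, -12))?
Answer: -6985/144 ≈ -48.507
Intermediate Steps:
F(U, z) = -4 + U + z
-48895*1/((-74 + 2)*F(2, -12)) = -48895*1/((-74 + 2)*(-4 + 2 - 12)) = -48895/((-14*(-72))) = -48895/1008 = -48895*1/1008 = -6985/144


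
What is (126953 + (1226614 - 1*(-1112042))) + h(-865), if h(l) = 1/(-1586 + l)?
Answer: 6043207658/2451 ≈ 2.4656e+6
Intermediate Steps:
(126953 + (1226614 - 1*(-1112042))) + h(-865) = (126953 + (1226614 - 1*(-1112042))) + 1/(-1586 - 865) = (126953 + (1226614 + 1112042)) + 1/(-2451) = (126953 + 2338656) - 1/2451 = 2465609 - 1/2451 = 6043207658/2451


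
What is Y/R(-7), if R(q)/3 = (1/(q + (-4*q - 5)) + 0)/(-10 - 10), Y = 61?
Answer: -19520/3 ≈ -6506.7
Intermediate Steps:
R(q) = -3/(20*(-5 - 3*q)) (R(q) = 3*((1/(q + (-4*q - 5)) + 0)/(-10 - 10)) = 3*((1/(q + (-5 - 4*q)) + 0)/(-20)) = 3*((1/(-5 - 3*q) + 0)*(-1/20)) = 3*(-1/20/(-5 - 3*q)) = 3*(-1/(20*(-5 - 3*q))) = -3/(20*(-5 - 3*q)))
Y/R(-7) = 61/((3/(20*(5 + 3*(-7))))) = 61/((3/(20*(5 - 21)))) = 61/(((3/20)/(-16))) = 61/(((3/20)*(-1/16))) = 61/(-3/320) = 61*(-320/3) = -19520/3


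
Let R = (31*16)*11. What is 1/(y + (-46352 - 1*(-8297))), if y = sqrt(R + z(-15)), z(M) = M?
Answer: -38055/1448177584 - sqrt(5441)/1448177584 ≈ -2.6329e-5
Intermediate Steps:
R = 5456 (R = 496*11 = 5456)
y = sqrt(5441) (y = sqrt(5456 - 15) = sqrt(5441) ≈ 73.763)
1/(y + (-46352 - 1*(-8297))) = 1/(sqrt(5441) + (-46352 - 1*(-8297))) = 1/(sqrt(5441) + (-46352 + 8297)) = 1/(sqrt(5441) - 38055) = 1/(-38055 + sqrt(5441))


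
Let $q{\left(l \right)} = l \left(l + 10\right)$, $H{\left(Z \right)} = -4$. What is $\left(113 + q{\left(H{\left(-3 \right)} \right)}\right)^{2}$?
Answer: $7921$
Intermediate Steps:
$q{\left(l \right)} = l \left(10 + l\right)$
$\left(113 + q{\left(H{\left(-3 \right)} \right)}\right)^{2} = \left(113 - 4 \left(10 - 4\right)\right)^{2} = \left(113 - 24\right)^{2} = 89^{2} = 7921$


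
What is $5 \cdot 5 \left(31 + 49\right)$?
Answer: $2000$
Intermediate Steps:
$5 \cdot 5 \left(31 + 49\right) = 25 \cdot 80 = 2000$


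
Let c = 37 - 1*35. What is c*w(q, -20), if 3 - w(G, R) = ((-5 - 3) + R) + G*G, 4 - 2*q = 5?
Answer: 123/2 ≈ 61.500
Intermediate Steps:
q = -½ (q = 2 - ½*5 = 2 - 5/2 = -½ ≈ -0.50000)
w(G, R) = 11 - R - G² (w(G, R) = 3 - (((-5 - 3) + R) + G*G) = 3 - ((-8 + R) + G²) = 3 - (-8 + R + G²) = 3 + (8 - R - G²) = 11 - R - G²)
c = 2 (c = 37 - 35 = 2)
c*w(q, -20) = 2*(11 - 1*(-20) - (-½)²) = 2*(11 + 20 - 1*¼) = 2*(11 + 20 - ¼) = 2*(123/4) = 123/2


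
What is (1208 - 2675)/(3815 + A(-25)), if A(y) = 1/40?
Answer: -19560/50867 ≈ -0.38453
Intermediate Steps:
A(y) = 1/40
(1208 - 2675)/(3815 + A(-25)) = (1208 - 2675)/(3815 + 1/40) = -1467/152601/40 = -1467*40/152601 = -19560/50867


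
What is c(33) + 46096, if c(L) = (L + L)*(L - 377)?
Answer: 23392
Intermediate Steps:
c(L) = 2*L*(-377 + L) (c(L) = (2*L)*(-377 + L) = 2*L*(-377 + L))
c(33) + 46096 = 2*33*(-377 + 33) + 46096 = 2*33*(-344) + 46096 = -22704 + 46096 = 23392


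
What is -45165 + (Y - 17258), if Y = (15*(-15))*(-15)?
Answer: -59048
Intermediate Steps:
Y = 3375 (Y = -225*(-15) = 3375)
-45165 + (Y - 17258) = -45165 + (3375 - 17258) = -45165 - 13883 = -59048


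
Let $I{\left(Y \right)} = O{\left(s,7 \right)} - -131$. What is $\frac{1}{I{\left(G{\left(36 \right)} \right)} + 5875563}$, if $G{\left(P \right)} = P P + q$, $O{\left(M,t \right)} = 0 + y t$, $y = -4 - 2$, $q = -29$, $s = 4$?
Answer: $\frac{1}{5875652} \approx 1.7019 \cdot 10^{-7}$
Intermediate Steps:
$y = -6$
$O{\left(M,t \right)} = - 6 t$ ($O{\left(M,t \right)} = 0 - 6 t = - 6 t$)
$G{\left(P \right)} = -29 + P^{2}$ ($G{\left(P \right)} = P P - 29 = P^{2} - 29 = -29 + P^{2}$)
$I{\left(Y \right)} = 89$ ($I{\left(Y \right)} = \left(-6\right) 7 - -131 = -42 + 131 = 89$)
$\frac{1}{I{\left(G{\left(36 \right)} \right)} + 5875563} = \frac{1}{89 + 5875563} = \frac{1}{5875652}$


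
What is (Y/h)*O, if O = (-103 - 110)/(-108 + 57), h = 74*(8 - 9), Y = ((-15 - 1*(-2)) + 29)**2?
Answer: -9088/629 ≈ -14.448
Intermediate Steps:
Y = 256 (Y = ((-15 + 2) + 29)**2 = (-13 + 29)**2 = 16**2 = 256)
h = -74 (h = 74*(-1) = -74)
O = 71/17 (O = -213/(-51) = -213*(-1/51) = 71/17 ≈ 4.1765)
(Y/h)*O = (256/(-74))*(71/17) = (256*(-1/74))*(71/17) = -128/37*71/17 = -9088/629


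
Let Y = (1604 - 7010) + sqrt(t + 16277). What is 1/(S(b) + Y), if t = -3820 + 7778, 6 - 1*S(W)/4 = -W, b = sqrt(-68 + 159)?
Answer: 1/(-5382 + sqrt(20235) + 4*sqrt(91)) ≈ -0.00019225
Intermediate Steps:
b = sqrt(91) ≈ 9.5394
S(W) = 24 + 4*W (S(W) = 24 - (-4)*W = 24 + 4*W)
t = 3958
Y = -5406 + sqrt(20235) (Y = (1604 - 7010) + sqrt(3958 + 16277) = -5406 + sqrt(20235) ≈ -5263.8)
1/(S(b) + Y) = 1/((24 + 4*sqrt(91)) + (-5406 + sqrt(20235))) = 1/(-5382 + sqrt(20235) + 4*sqrt(91))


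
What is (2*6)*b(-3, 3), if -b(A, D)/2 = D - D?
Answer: 0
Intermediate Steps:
b(A, D) = 0 (b(A, D) = -2*(D - D) = -2*0 = 0)
(2*6)*b(-3, 3) = (2*6)*0 = 12*0 = 0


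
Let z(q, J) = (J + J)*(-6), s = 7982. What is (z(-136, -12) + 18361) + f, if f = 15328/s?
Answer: 73861119/3991 ≈ 18507.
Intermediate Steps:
f = 7664/3991 (f = 15328/7982 = 15328*(1/7982) = 7664/3991 ≈ 1.9203)
z(q, J) = -12*J (z(q, J) = (2*J)*(-6) = -12*J)
(z(-136, -12) + 18361) + f = (-12*(-12) + 18361) + 7664/3991 = (144 + 18361) + 7664/3991 = 18505 + 7664/3991 = 73861119/3991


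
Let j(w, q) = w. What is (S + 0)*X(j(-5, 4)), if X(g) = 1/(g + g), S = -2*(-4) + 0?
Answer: -⅘ ≈ -0.80000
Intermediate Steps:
S = 8 (S = 8 + 0 = 8)
X(g) = 1/(2*g)
(S + 0)*X(j(-5, 4)) = (8 + 0)*((½)/(-5)) = 8*((½)*(-⅕)) = 8*(-⅒) = -⅘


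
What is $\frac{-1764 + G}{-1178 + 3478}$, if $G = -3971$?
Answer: $- \frac{1147}{460} \approx -2.4935$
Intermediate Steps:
$\frac{-1764 + G}{-1178 + 3478} = \frac{-1764 - 3971}{-1178 + 3478} = - \frac{5735}{2300} = \left(-5735\right) \frac{1}{2300} = - \frac{1147}{460}$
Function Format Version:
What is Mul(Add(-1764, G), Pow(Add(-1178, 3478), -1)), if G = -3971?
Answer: Rational(-1147, 460) ≈ -2.4935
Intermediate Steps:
Mul(Add(-1764, G), Pow(Add(-1178, 3478), -1)) = Mul(Add(-1764, -3971), Pow(Add(-1178, 3478), -1)) = Mul(-5735, Pow(2300, -1)) = Mul(-5735, Rational(1, 2300)) = Rational(-1147, 460)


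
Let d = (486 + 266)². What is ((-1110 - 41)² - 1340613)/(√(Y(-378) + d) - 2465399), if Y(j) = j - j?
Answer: 15812/2464647 ≈ 0.0064155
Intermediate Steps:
Y(j) = 0
d = 565504 (d = 752² = 565504)
((-1110 - 41)² - 1340613)/(√(Y(-378) + d) - 2465399) = ((-1110 - 41)² - 1340613)/(√(0 + 565504) - 2465399) = ((-1151)² - 1340613)/(√565504 - 2465399) = (1324801 - 1340613)/(752 - 2465399) = -15812/(-2464647) = -15812*(-1/2464647) = 15812/2464647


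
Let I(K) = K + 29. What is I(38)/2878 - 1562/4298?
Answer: -2103735/6184822 ≈ -0.34014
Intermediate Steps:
I(K) = 29 + K
I(38)/2878 - 1562/4298 = (29 + 38)/2878 - 1562/4298 = 67*(1/2878) - 1562*1/4298 = 67/2878 - 781/2149 = -2103735/6184822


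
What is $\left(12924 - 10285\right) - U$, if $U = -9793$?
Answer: $12432$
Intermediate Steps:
$\left(12924 - 10285\right) - U = \left(12924 - 10285\right) - -9793 = \left(12924 - 10285\right) + 9793 = 2639 + 9793 = 12432$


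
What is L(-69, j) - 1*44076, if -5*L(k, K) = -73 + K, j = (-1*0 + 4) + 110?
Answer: -220421/5 ≈ -44084.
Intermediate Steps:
j = 114 (j = (0 + 4) + 110 = 4 + 110 = 114)
L(k, K) = 73/5 - K/5 (L(k, K) = -(-73 + K)/5 = 73/5 - K/5)
L(-69, j) - 1*44076 = (73/5 - 1/5*114) - 1*44076 = (73/5 - 114/5) - 44076 = -41/5 - 44076 = -220421/5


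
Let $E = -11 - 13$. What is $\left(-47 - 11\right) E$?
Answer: $1392$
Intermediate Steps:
$E = -24$
$\left(-47 - 11\right) E = \left(-47 - 11\right) \left(-24\right) = \left(-58\right) \left(-24\right) = 1392$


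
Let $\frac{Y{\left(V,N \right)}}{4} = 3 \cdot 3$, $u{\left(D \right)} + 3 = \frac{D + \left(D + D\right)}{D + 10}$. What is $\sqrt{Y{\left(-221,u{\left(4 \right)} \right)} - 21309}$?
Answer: $i \sqrt{21273} \approx 145.85 i$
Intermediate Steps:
$u{\left(D \right)} = -3 + \frac{3 D}{10 + D}$ ($u{\left(D \right)} = -3 + \frac{D + \left(D + D\right)}{D + 10} = -3 + \frac{D + 2 D}{10 + D} = -3 + \frac{3 D}{10 + D}$)
$Y{\left(V,N \right)} = 36$ ($Y{\left(V,N \right)} = 4 \cdot 3 \cdot 3 = 4 \cdot 9 = 36$)
$\sqrt{Y{\left(-221,u{\left(4 \right)} \right)} - 21309} = \sqrt{36 - 21309} = \sqrt{-21273} = i \sqrt{21273}$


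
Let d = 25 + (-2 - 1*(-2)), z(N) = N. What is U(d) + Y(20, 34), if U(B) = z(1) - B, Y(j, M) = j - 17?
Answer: -21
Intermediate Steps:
Y(j, M) = -17 + j
d = 25 (d = 25 + (-2 + 2) = 25 + 0 = 25)
U(B) = 1 - B
U(d) + Y(20, 34) = (1 - 1*25) + (-17 + 20) = (1 - 25) + 3 = -24 + 3 = -21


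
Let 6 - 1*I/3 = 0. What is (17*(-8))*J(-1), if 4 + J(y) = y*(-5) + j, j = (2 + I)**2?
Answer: -54536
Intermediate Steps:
I = 18 (I = 18 - 3*0 = 18 + 0 = 18)
j = 400 (j = (2 + 18)**2 = 20**2 = 400)
J(y) = 396 - 5*y (J(y) = -4 + (y*(-5) + 400) = -4 + (-5*y + 400) = -4 + (400 - 5*y) = 396 - 5*y)
(17*(-8))*J(-1) = (17*(-8))*(396 - 5*(-1)) = -136*(396 + 5) = -136*401 = -54536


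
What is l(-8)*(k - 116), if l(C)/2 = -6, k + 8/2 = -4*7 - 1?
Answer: 1788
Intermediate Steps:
k = -33 (k = -4 + (-4*7 - 1) = -4 + (-28 - 1) = -4 - 29 = -33)
l(C) = -12 (l(C) = 2*(-6) = -12)
l(-8)*(k - 116) = -12*(-33 - 116) = -12*(-149) = 1788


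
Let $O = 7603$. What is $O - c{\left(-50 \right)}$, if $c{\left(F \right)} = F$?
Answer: $7653$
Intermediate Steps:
$O - c{\left(-50 \right)} = 7603 - -50 = 7603 + 50 = 7653$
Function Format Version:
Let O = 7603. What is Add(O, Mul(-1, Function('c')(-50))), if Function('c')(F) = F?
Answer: 7653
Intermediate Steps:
Add(O, Mul(-1, Function('c')(-50))) = Add(7603, Mul(-1, -50)) = Add(7603, 50) = 7653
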